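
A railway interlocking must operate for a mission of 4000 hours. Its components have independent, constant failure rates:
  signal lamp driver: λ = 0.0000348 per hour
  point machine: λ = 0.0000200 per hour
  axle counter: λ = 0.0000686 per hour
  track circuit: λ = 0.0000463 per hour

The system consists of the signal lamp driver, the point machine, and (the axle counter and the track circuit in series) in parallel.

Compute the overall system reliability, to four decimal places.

R(signal lamp driver) = exp(−0.0000348 × 4000) = 0.870054
R(point machine) = exp(−0.0000200 × 4000) = 0.923116
R(axle counter) = exp(−0.0000686 × 4000) = 0.760028
R(track circuit) = exp(−0.0000463 × 4000) = 0.830938
Series (axle counter and track circuit): 0.760028 × 0.830938 = 0.631536
Parallel (signal lamp driver, point machine, and [0.631536]): 1 − (1 − 0.870054)(1 − 0.923116)(1 − 0.631536) = 0.9963

0.9963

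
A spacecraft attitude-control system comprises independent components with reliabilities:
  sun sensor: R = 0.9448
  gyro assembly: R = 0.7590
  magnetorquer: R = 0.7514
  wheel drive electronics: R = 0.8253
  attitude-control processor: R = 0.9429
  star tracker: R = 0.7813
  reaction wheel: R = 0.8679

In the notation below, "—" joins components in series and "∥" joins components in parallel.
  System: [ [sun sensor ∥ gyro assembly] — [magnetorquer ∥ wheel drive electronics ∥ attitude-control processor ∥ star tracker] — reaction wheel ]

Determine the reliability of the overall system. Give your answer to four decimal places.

Parallel (sun sensor and gyro assembly): 1 − (1 − 0.944800)(1 − 0.759000) = 0.986697
Parallel (magnetorquer, wheel drive electronics, attitude-control processor, and star tracker): 1 − (1 − 0.751400)(1 − 0.825300)(1 − 0.942900)(1 − 0.781300) = 0.999458
Series ([0.986697], [0.999458], and reaction wheel): 0.986697 × 0.999458 × 0.867900 = 0.8559

0.8559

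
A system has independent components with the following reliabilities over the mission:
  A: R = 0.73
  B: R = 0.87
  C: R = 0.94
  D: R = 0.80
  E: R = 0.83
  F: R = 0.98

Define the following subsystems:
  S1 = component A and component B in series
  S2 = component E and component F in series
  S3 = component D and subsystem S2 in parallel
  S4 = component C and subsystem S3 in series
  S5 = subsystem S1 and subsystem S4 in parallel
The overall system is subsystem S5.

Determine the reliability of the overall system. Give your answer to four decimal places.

0.9653

Series (A and B): 0.730000 × 0.870000 = 0.635100
Series (E and F): 0.830000 × 0.980000 = 0.813400
Parallel (D and [0.813400]): 1 − (1 − 0.800000)(1 − 0.813400) = 0.962680
Series (C and [0.962680]): 0.940000 × 0.962680 = 0.904919
Parallel ([0.635100] and [0.904919]): 1 − (1 − 0.635100)(1 − 0.904919) = 0.9653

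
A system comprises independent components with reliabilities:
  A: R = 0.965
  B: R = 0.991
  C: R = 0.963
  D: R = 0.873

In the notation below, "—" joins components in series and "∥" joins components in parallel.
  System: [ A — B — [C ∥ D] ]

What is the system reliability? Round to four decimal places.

0.9518

Parallel (C and D): 1 − (1 − 0.963000)(1 − 0.873000) = 0.995301
Series (A, B, and [0.995301]): 0.965000 × 0.991000 × 0.995301 = 0.9518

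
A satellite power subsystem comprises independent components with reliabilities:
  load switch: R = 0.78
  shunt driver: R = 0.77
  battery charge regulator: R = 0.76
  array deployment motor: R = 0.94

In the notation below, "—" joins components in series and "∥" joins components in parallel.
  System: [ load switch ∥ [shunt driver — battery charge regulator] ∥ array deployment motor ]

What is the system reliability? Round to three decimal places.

0.995

Series (shunt driver and battery charge regulator): 0.77000 × 0.76000 = 0.58520
Parallel (load switch, [0.58520], and array deployment motor): 1 − (1 − 0.78000)(1 − 0.58520)(1 − 0.94000) = 0.995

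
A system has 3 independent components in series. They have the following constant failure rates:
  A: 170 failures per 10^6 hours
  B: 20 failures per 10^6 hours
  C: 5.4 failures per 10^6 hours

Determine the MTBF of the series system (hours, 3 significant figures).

Series of exponential components: λ_sys = Σ λ_i
λ_sys = 0.00017 + 0.000020 + 0.0000054 = 1.9540e-04 /h
MTBF = 1 / λ_sys = 5120 h

5120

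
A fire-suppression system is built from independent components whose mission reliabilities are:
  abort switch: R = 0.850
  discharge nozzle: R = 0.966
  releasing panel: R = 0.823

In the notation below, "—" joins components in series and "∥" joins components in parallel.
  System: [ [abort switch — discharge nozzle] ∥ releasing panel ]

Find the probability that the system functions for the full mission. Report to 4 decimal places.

Series (abort switch and discharge nozzle): 0.850000 × 0.966000 = 0.821100
Parallel ([0.821100] and releasing panel): 1 − (1 − 0.821100)(1 − 0.823000) = 0.9683

0.9683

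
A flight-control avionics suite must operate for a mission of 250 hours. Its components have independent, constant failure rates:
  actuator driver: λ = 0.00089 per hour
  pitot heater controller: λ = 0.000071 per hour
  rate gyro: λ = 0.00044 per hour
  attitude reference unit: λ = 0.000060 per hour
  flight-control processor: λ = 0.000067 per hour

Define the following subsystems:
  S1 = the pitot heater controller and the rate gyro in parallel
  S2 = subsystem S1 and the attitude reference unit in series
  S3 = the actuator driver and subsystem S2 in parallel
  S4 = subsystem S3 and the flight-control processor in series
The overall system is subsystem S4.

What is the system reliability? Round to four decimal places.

0.9801

R(actuator driver) = exp(−0.00089 × 250) = 0.800515
R(pitot heater controller) = exp(−0.000071 × 250) = 0.982407
R(rate gyro) = exp(−0.00044 × 250) = 0.895834
R(attitude reference unit) = exp(−0.000060 × 250) = 0.985112
R(flight-control processor) = exp(−0.000067 × 250) = 0.983390
Parallel (pitot heater controller and rate gyro): 1 − (1 − 0.982407)(1 − 0.895834) = 0.998167
Series ([0.998167] and attitude reference unit): 0.998167 × 0.985112 = 0.983306
Parallel (actuator driver and [0.983306]): 1 − (1 − 0.800515)(1 − 0.983306) = 0.996670
Series ([0.996670] and flight-control processor): 0.996670 × 0.983390 = 0.9801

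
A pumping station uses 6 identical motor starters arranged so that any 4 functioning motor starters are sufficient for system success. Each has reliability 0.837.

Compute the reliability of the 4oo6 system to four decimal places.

0.9412

R = Σ_{i=4}^{6} C(6,i) p^i (1−p)^{6−i} with p = 0.837
C(6,4)·0.837^4·0.163^2 = 0.195600
C(6,5)·0.837^5·0.163^1 = 0.401759
C(6,6)·0.837^6·0.163^0 = 0.343837
Sum = 0.9412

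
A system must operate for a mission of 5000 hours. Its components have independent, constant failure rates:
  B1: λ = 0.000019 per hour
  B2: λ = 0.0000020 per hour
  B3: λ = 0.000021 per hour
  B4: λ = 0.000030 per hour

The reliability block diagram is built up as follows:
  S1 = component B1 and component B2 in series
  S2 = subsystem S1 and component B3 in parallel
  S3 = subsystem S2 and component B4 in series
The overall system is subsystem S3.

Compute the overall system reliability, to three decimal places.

0.852

R(B1) = exp(−0.000019 × 5000) = 0.90937
R(B2) = exp(−0.0000020 × 5000) = 0.99005
R(B3) = exp(−0.000021 × 5000) = 0.90032
R(B4) = exp(−0.000030 × 5000) = 0.86071
Series (B1 and B2): 0.90937 × 0.99005 = 0.90032
Parallel ([0.90032] and B3): 1 − (1 − 0.90032)(1 − 0.90032) = 0.99006
Series ([0.99006] and B4): 0.99006 × 0.86071 = 0.852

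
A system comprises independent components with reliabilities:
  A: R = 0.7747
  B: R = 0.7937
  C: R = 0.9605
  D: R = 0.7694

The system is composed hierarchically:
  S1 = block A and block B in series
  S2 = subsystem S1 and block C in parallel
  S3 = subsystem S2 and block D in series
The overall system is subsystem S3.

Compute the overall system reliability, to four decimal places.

Series (A and B): 0.774700 × 0.793700 = 0.614879
Parallel ([0.614879] and C): 1 − (1 − 0.614879)(1 − 0.960500) = 0.984788
Series ([0.984788] and D): 0.984788 × 0.769400 = 0.7577

0.7577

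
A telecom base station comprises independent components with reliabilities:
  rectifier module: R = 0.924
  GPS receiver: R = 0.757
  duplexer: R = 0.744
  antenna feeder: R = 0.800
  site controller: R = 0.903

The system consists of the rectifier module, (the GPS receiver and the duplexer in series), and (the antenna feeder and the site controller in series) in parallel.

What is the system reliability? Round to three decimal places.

0.991

Series (GPS receiver and duplexer): 0.75700 × 0.74400 = 0.56321
Series (antenna feeder and site controller): 0.80000 × 0.90300 = 0.72240
Parallel (rectifier module, [0.56321], and [0.72240]): 1 − (1 − 0.92400)(1 − 0.56321)(1 − 0.72240) = 0.991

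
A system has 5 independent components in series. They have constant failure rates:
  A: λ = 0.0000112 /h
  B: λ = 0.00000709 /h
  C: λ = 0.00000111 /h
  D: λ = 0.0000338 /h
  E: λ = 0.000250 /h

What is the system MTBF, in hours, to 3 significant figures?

Series of exponential components: λ_sys = Σ λ_i
λ_sys = 0.0000112 + 0.00000709 + 0.00000111 + 0.0000338 + 0.000250 = 3.0320e-04 /h
MTBF = 1 / λ_sys = 3300 h

3300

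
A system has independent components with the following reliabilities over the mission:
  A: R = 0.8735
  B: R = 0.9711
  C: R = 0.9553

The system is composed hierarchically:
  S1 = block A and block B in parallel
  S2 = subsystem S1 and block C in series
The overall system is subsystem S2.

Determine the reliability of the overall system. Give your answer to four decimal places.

Parallel (A and B): 1 − (1 − 0.873500)(1 − 0.971100) = 0.996344
Series ([0.996344] and C): 0.996344 × 0.955300 = 0.9518

0.9518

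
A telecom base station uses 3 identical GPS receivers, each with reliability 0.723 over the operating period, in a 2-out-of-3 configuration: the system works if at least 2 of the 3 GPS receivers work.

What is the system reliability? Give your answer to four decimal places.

R = Σ_{i=2}^{3} C(3,i) p^i (1−p)^{3−i} with p = 0.723
C(3,2)·0.723^2·0.277^1 = 0.434388
C(3,3)·0.723^3·0.277^0 = 0.377933
Sum = 0.8123

0.8123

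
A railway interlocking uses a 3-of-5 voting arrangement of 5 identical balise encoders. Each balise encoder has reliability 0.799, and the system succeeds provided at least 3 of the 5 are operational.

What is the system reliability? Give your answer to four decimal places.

0.9413

R = Σ_{i=3}^{5} C(5,i) p^i (1−p)^{5−i} with p = 0.799
C(5,3)·0.799^3·0.201^2 = 0.206078
C(5,4)·0.799^4·0.201^1 = 0.409594
C(5,5)·0.799^5·0.201^0 = 0.325637
Sum = 0.9413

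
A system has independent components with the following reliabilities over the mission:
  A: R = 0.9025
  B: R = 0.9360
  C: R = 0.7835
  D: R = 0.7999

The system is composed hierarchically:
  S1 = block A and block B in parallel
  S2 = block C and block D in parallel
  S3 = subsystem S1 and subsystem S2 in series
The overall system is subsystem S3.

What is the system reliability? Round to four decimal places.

0.9507

Parallel (A and B): 1 − (1 − 0.902500)(1 − 0.936000) = 0.993760
Parallel (C and D): 1 − (1 − 0.783500)(1 − 0.799900) = 0.956678
Series ([0.993760] and [0.956678]): 0.993760 × 0.956678 = 0.9507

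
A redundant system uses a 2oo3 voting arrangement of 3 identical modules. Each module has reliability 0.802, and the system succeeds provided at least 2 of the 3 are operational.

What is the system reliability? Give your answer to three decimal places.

0.898

R = Σ_{i=2}^{3} C(3,i) p^i (1−p)^{3−i} with p = 0.802
C(3,2)·0.802^2·0.198^1 = 0.38206
C(3,3)·0.802^3·0.198^0 = 0.51585
Sum = 0.898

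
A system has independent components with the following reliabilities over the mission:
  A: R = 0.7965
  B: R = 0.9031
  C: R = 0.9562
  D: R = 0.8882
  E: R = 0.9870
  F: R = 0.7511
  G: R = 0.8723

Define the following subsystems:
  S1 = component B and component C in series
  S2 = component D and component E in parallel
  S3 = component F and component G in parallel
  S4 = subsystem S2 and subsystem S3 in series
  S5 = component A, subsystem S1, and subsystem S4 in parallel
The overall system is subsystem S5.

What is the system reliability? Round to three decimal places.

Series (B and C): 0.90310 × 0.95620 = 0.86354
Parallel (D and E): 1 − (1 − 0.88820)(1 − 0.98700) = 0.99855
Parallel (F and G): 1 − (1 − 0.75110)(1 − 0.87230) = 0.96822
Series ([0.99855] and [0.96822]): 0.99855 × 0.96822 = 0.96682
Parallel (A, [0.86354], and [0.96682]): 1 − (1 − 0.79650)(1 − 0.86354)(1 − 0.96682) = 0.999

0.999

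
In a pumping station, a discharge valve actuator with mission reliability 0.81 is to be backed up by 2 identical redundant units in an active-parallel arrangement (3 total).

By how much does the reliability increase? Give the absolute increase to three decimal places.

0.183

R_before = 0.81
R_after = 1 − (1 − 0.81)^3 = 0.993
ΔR = 0.993 − 0.81 = 0.183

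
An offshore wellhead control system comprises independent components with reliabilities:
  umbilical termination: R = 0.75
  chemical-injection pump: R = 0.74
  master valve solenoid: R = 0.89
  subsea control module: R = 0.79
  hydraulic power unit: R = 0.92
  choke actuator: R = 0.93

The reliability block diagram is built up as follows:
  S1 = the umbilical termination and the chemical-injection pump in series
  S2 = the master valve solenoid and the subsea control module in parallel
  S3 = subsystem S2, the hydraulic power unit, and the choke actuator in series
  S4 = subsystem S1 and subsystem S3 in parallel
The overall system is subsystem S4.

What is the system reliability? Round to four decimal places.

Series (umbilical termination and chemical-injection pump): 0.750000 × 0.740000 = 0.555000
Parallel (master valve solenoid and subsea control module): 1 − (1 − 0.890000)(1 − 0.790000) = 0.976900
Series ([0.976900], hydraulic power unit, and choke actuator): 0.976900 × 0.920000 × 0.930000 = 0.835836
Parallel ([0.555000] and [0.835836]): 1 − (1 − 0.555000)(1 − 0.835836) = 0.9269

0.9269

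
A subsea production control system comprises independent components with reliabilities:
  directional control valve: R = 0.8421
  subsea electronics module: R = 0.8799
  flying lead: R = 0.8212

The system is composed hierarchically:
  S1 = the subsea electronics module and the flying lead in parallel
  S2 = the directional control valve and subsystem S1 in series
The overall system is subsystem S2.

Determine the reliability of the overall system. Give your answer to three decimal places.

0.824

Parallel (subsea electronics module and flying lead): 1 − (1 − 0.87990)(1 − 0.82120) = 0.97853
Series (directional control valve and [0.97853]): 0.84210 × 0.97853 = 0.824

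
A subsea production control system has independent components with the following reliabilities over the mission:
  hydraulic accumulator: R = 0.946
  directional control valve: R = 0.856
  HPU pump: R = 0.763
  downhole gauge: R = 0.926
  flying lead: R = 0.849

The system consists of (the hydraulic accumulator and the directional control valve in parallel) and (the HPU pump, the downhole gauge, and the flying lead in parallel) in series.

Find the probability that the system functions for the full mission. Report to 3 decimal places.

Parallel (hydraulic accumulator and directional control valve): 1 − (1 − 0.94600)(1 − 0.85600) = 0.99222
Parallel (HPU pump, downhole gauge, and flying lead): 1 − (1 − 0.76300)(1 − 0.92600)(1 − 0.84900) = 0.99735
Series ([0.99222] and [0.99735]): 0.99222 × 0.99735 = 0.990

0.990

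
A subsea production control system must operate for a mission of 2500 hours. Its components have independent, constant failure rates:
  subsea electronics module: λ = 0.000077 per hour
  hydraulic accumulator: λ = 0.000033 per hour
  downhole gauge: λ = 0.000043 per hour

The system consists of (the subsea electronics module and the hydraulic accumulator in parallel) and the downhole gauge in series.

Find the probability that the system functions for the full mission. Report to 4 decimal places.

R(subsea electronics module) = exp(−0.000077 × 2500) = 0.824894
R(hydraulic accumulator) = exp(−0.000033 × 2500) = 0.920811
R(downhole gauge) = exp(−0.000043 × 2500) = 0.898077
Parallel (subsea electronics module and hydraulic accumulator): 1 − (1 − 0.824894)(1 − 0.920811) = 0.986134
Series ([0.986134] and downhole gauge): 0.986134 × 0.898077 = 0.8856

0.8856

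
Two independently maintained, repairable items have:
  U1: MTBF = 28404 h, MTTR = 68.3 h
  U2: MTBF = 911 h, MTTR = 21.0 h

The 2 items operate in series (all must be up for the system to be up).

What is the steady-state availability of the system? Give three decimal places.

0.975

A(U1) = MTBF/(MTBF+MTTR) = 28404/(28404+68.3) = 0.997601
A(U2) = MTBF/(MTBF+MTTR) = 911/(911+21.0) = 0.977468
Series availability: 0.997601 × 0.977468 = 0.975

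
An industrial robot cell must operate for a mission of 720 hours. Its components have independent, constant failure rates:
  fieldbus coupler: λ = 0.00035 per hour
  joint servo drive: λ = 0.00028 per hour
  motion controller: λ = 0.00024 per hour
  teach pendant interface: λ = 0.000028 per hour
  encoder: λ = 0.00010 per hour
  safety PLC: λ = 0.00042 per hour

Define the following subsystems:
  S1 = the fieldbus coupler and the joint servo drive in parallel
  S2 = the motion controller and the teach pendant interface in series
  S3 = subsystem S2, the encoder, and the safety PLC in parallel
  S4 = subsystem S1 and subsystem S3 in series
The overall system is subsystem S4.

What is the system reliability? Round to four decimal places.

0.9563

R(fieldbus coupler) = exp(−0.00035 × 720) = 0.777245
R(joint servo drive) = exp(−0.00028 × 720) = 0.817422
R(motion controller) = exp(−0.00024 × 720) = 0.841306
R(teach pendant interface) = exp(−0.000028 × 720) = 0.980042
R(encoder) = exp(−0.00010 × 720) = 0.930531
R(safety PLC) = exp(−0.00042 × 720) = 0.739042
Parallel (fieldbus coupler and joint servo drive): 1 − (1 − 0.777245)(1 − 0.817422) = 0.959330
Series (motion controller and teach pendant interface): 0.841306 × 0.980042 = 0.824515
Parallel ([0.824515], encoder, and safety PLC): 1 − (1 − 0.824515)(1 − 0.930531)(1 − 0.739042) = 0.996819
Series ([0.959330] and [0.996819]): 0.959330 × 0.996819 = 0.9563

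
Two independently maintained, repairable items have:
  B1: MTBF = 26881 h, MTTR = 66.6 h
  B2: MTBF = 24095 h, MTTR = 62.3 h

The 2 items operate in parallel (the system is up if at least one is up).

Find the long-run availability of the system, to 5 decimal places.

A(B1) = MTBF/(MTBF+MTTR) = 26881/(26881+66.6) = 0.997529
A(B2) = MTBF/(MTBF+MTTR) = 24095/(24095+62.3) = 0.997421
Parallel availability: 1 − (1 − 0.997529)(1 − 0.997421) = 0.99999

0.99999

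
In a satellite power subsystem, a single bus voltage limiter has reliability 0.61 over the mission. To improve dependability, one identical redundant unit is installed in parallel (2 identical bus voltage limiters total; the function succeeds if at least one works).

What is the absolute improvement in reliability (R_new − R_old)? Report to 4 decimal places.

R_before = 0.61
R_after = 1 − (1 − 0.61)^2 = 0.8479
ΔR = 0.8479 − 0.61 = 0.2379

0.2379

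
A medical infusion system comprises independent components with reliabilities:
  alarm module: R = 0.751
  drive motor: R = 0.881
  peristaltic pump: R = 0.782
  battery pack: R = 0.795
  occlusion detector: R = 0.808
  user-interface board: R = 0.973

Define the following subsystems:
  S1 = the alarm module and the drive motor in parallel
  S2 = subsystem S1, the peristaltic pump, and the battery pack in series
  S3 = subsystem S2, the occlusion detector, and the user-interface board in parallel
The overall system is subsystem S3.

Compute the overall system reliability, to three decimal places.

Parallel (alarm module and drive motor): 1 − (1 − 0.75100)(1 − 0.88100) = 0.97037
Series ([0.97037], peristaltic pump, and battery pack): 0.97037 × 0.78200 × 0.79500 = 0.60327
Parallel ([0.60327], occlusion detector, and user-interface board): 1 − (1 − 0.60327)(1 − 0.80800)(1 − 0.97300) = 0.998

0.998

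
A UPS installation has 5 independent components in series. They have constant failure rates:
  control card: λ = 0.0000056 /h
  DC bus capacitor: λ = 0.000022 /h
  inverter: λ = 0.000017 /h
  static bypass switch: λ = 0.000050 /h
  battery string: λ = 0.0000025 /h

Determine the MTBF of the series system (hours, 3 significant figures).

10300

Series of exponential components: λ_sys = Σ λ_i
λ_sys = 0.0000056 + 0.000022 + 0.000017 + 0.000050 + 0.0000025 = 9.7100e-05 /h
MTBF = 1 / λ_sys = 10300 h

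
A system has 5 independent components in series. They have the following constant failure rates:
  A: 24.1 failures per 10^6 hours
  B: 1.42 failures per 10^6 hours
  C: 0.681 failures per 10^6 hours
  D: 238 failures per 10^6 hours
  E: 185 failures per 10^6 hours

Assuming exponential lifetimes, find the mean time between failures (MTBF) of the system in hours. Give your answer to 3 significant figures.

Series of exponential components: λ_sys = Σ λ_i
λ_sys = 0.0000241 + 0.00000142 + 0.000000681 + 0.000238 + 0.000185 = 4.4920e-04 /h
MTBF = 1 / λ_sys = 2230 h

2230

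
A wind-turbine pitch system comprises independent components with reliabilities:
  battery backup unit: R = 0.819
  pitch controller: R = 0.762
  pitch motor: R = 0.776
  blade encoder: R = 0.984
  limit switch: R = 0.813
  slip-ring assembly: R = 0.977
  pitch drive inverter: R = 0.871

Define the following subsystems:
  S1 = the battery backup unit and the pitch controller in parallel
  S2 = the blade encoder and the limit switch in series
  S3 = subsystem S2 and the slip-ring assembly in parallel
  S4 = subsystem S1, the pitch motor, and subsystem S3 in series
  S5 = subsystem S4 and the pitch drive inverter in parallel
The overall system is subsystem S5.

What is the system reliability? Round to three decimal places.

Parallel (battery backup unit and pitch controller): 1 − (1 − 0.81900)(1 − 0.76200) = 0.95692
Series (blade encoder and limit switch): 0.98400 × 0.81300 = 0.79999
Parallel ([0.79999] and slip-ring assembly): 1 − (1 − 0.79999)(1 − 0.97700) = 0.99540
Series ([0.95692], pitch motor, and [0.99540]): 0.95692 × 0.77600 × 0.99540 = 0.73915
Parallel ([0.73915] and pitch drive inverter): 1 − (1 − 0.73915)(1 − 0.87100) = 0.966

0.966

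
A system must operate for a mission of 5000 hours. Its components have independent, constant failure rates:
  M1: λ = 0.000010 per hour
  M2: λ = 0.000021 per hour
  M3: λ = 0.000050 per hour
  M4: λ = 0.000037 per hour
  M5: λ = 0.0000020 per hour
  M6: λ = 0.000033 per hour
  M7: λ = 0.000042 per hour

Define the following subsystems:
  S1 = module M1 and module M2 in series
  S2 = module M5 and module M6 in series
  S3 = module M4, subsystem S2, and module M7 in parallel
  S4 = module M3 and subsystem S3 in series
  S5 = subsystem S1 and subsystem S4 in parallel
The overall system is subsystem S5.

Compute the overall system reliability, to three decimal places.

R(M1) = exp(−0.000010 × 5000) = 0.95123
R(M2) = exp(−0.000021 × 5000) = 0.90032
R(M3) = exp(−0.000050 × 5000) = 0.77880
R(M4) = exp(−0.000037 × 5000) = 0.83110
R(M5) = exp(−0.0000020 × 5000) = 0.99005
R(M6) = exp(−0.000033 × 5000) = 0.84789
R(M7) = exp(−0.000042 × 5000) = 0.81058
Series (M1 and M2): 0.95123 × 0.90032 = 0.85641
Series (M5 and M6): 0.99005 × 0.84789 = 0.83945
Parallel (M4, [0.83945], and M7): 1 − (1 − 0.83110)(1 − 0.83945)(1 − 0.81058) = 0.99486
Series (M3 and [0.99486]): 0.77880 × 0.99486 = 0.77480
Parallel ([0.85641] and [0.77480]): 1 − (1 − 0.85641)(1 − 0.77480) = 0.968

0.968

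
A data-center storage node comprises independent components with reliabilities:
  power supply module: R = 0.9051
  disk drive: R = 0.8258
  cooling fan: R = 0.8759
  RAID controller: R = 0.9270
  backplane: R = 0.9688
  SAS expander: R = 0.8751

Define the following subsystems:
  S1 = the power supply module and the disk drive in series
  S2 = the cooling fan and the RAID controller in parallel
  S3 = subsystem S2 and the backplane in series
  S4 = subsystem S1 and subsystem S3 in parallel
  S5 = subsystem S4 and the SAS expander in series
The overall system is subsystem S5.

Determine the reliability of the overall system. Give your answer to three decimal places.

Series (power supply module and disk drive): 0.90510 × 0.82580 = 0.74743
Parallel (cooling fan and RAID controller): 1 − (1 − 0.87590)(1 − 0.92700) = 0.99094
Series ([0.99094] and backplane): 0.99094 × 0.96880 = 0.96002
Parallel ([0.74743] and [0.96002]): 1 − (1 − 0.74743)(1 − 0.96002) = 0.98990
Series ([0.98990] and SAS expander): 0.98990 × 0.87510 = 0.866

0.866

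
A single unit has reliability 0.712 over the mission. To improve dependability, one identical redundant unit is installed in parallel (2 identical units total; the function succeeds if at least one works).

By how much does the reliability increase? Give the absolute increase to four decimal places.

R_before = 0.712
R_after = 1 − (1 − 0.712)^2 = 0.9171
ΔR = 0.9171 − 0.712 = 0.2051

0.2051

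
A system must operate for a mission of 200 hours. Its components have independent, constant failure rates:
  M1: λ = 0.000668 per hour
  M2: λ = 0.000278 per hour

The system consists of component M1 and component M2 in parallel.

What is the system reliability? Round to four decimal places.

R(M1) = exp(−0.000668 × 200) = 0.874940
R(M2) = exp(−0.000278 × 200) = 0.945917
Parallel (M1 and M2): 1 − (1 − 0.874940)(1 − 0.945917) = 0.9932

0.9932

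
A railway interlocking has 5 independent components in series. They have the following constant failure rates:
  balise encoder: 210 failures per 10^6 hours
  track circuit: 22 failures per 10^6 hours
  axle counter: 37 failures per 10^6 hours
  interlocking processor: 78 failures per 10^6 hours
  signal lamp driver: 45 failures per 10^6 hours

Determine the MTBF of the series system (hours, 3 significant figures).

2550

Series of exponential components: λ_sys = Σ λ_i
λ_sys = 0.00021 + 0.000022 + 0.000037 + 0.000078 + 0.000045 = 3.9200e-04 /h
MTBF = 1 / λ_sys = 2550 h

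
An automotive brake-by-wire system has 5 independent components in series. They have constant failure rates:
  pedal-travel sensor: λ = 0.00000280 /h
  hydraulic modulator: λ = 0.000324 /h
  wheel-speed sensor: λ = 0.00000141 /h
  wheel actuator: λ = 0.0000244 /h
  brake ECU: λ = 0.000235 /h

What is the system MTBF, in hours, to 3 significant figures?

1700

Series of exponential components: λ_sys = Σ λ_i
λ_sys = 0.00000280 + 0.000324 + 0.00000141 + 0.0000244 + 0.000235 = 5.8761e-04 /h
MTBF = 1 / λ_sys = 1700 h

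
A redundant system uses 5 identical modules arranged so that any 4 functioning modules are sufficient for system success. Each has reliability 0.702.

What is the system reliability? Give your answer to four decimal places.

0.5323

R = Σ_{i=4}^{5} C(5,i) p^i (1−p)^{5−i} with p = 0.702
C(5,4)·0.702^4·0.298^1 = 0.361855
C(5,5)·0.702^5·0.298^0 = 0.170485
Sum = 0.5323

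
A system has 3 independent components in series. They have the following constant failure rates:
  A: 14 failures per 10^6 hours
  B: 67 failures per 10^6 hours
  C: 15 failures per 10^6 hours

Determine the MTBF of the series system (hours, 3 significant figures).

10400

Series of exponential components: λ_sys = Σ λ_i
λ_sys = 0.000014 + 0.000067 + 0.000015 = 9.6000e-05 /h
MTBF = 1 / λ_sys = 10400 h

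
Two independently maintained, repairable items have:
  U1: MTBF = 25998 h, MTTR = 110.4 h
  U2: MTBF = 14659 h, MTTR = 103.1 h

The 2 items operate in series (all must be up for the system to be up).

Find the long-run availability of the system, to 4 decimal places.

0.9888

A(U1) = MTBF/(MTBF+MTTR) = 25998/(25998+110.4) = 0.995771
A(U2) = MTBF/(MTBF+MTTR) = 14659/(14659+103.1) = 0.993016
Series availability: 0.995771 × 0.993016 = 0.9888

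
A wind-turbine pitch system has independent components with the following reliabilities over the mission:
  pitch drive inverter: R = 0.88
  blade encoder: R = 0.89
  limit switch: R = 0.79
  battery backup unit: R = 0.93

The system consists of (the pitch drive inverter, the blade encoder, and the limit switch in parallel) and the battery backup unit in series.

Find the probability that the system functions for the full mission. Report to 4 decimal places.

Parallel (pitch drive inverter, blade encoder, and limit switch): 1 − (1 − 0.880000)(1 − 0.890000)(1 − 0.790000) = 0.997228
Series ([0.997228] and battery backup unit): 0.997228 × 0.930000 = 0.9274

0.9274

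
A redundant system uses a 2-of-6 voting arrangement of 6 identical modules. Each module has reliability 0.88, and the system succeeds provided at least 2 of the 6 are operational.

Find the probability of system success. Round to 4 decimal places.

R = Σ_{i=2}^{6} C(6,i) p^i (1−p)^{6−i} with p = 0.88
C(6,2)·0.88^2·0.12^4 = 0.002409
C(6,3)·0.88^3·0.12^3 = 0.023552
C(6,4)·0.88^4·0.12^2 = 0.129534
C(6,5)·0.88^5·0.12^1 = 0.379967
C(6,6)·0.88^6·0.12^0 = 0.464404
Sum = 0.9999

0.9999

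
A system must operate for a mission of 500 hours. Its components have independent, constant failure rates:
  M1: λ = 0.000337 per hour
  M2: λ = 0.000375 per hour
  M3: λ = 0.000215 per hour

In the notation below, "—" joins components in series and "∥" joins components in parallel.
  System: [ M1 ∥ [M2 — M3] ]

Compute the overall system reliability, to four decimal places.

R(M1) = exp(−0.000337 × 500) = 0.844931
R(M2) = exp(−0.000375 × 500) = 0.829029
R(M3) = exp(−0.000215 × 500) = 0.898077
Series (M2 and M3): 0.829029 × 0.898077 = 0.744532
Parallel (M1 and [0.744532]): 1 − (1 − 0.844931)(1 − 0.744532) = 0.9604

0.9604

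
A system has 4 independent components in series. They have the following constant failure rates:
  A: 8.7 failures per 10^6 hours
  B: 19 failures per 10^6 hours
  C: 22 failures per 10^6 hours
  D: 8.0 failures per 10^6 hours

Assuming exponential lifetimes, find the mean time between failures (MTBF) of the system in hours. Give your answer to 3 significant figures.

Series of exponential components: λ_sys = Σ λ_i
λ_sys = 0.0000087 + 0.000019 + 0.000022 + 0.0000080 = 5.7700e-05 /h
MTBF = 1 / λ_sys = 17300 h

17300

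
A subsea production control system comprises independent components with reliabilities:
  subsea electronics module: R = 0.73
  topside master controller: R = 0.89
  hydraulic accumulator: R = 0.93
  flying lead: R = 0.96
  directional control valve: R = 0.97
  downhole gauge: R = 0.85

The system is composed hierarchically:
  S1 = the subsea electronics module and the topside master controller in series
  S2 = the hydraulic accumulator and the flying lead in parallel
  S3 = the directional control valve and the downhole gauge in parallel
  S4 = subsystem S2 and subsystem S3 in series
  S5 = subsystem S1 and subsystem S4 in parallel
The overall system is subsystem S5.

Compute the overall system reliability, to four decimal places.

0.9974

Series (subsea electronics module and topside master controller): 0.730000 × 0.890000 = 0.649700
Parallel (hydraulic accumulator and flying lead): 1 − (1 − 0.930000)(1 − 0.960000) = 0.997200
Parallel (directional control valve and downhole gauge): 1 − (1 − 0.970000)(1 − 0.850000) = 0.995500
Series ([0.997200] and [0.995500]): 0.997200 × 0.995500 = 0.992713
Parallel ([0.649700] and [0.992713]): 1 − (1 − 0.649700)(1 − 0.992713) = 0.9974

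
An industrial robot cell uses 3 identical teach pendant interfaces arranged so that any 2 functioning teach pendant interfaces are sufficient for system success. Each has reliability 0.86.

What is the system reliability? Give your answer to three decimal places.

0.947

R = Σ_{i=2}^{3} C(3,i) p^i (1−p)^{3−i} with p = 0.86
C(3,2)·0.86^2·0.14^1 = 0.31063
C(3,3)·0.86^3·0.14^0 = 0.63606
Sum = 0.947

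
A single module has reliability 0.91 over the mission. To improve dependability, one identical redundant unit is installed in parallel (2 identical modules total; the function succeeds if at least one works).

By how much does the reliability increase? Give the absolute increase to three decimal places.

R_before = 0.91
R_after = 1 − (1 − 0.91)^2 = 0.992
ΔR = 0.992 − 0.91 = 0.082

0.082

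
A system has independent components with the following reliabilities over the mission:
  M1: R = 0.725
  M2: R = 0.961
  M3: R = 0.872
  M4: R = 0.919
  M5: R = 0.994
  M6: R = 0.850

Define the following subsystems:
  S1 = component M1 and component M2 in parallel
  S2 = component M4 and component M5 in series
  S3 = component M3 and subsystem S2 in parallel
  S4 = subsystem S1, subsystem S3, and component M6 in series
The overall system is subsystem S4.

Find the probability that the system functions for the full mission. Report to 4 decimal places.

Parallel (M1 and M2): 1 − (1 − 0.725000)(1 − 0.961000) = 0.989275
Series (M4 and M5): 0.919000 × 0.994000 = 0.913486
Parallel (M3 and [0.913486]): 1 − (1 − 0.872000)(1 − 0.913486) = 0.988926
Series ([0.989275], [0.988926], and M6): 0.989275 × 0.988926 × 0.850000 = 0.8316

0.8316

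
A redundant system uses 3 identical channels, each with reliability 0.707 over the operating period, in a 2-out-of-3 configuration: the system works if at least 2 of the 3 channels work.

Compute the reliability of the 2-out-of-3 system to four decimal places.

R = Σ_{i=2}^{3} C(3,i) p^i (1−p)^{3−i} with p = 0.707
C(3,2)·0.707^2·0.293^1 = 0.439367
C(3,3)·0.707^3·0.293^0 = 0.353393
Sum = 0.7928

0.7928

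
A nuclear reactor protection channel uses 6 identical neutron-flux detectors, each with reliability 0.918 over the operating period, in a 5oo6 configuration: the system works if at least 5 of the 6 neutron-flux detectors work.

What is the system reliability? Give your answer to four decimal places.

R = Σ_{i=5}^{6} C(6,i) p^i (1−p)^{6−i} with p = 0.918
C(6,5)·0.918^5·0.082^1 = 0.320759
C(6,6)·0.918^6·0.082^0 = 0.598489
Sum = 0.9192

0.9192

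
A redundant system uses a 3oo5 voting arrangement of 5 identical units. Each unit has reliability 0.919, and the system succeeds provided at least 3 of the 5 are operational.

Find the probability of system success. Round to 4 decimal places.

0.9953

R = Σ_{i=3}^{5} C(5,i) p^i (1−p)^{5−i} with p = 0.919
C(5,3)·0.919^3·0.081^2 = 0.050923
C(5,4)·0.919^4·0.081^1 = 0.288880
C(5,5)·0.919^5·0.081^0 = 0.655507
Sum = 0.9953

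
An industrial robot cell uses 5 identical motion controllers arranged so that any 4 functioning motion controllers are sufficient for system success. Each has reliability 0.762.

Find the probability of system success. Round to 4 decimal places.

0.6581

R = Σ_{i=4}^{5} C(5,i) p^i (1−p)^{5−i} with p = 0.762
C(5,4)·0.762^4·0.238^1 = 0.401205
C(5,5)·0.762^5·0.238^0 = 0.256906
Sum = 0.6581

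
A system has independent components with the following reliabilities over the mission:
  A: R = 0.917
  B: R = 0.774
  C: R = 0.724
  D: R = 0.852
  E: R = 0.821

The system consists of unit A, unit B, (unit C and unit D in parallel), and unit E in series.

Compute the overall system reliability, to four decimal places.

0.5589

Parallel (C and D): 1 − (1 − 0.724000)(1 − 0.852000) = 0.959152
Series (A, B, [0.959152], and E): 0.917000 × 0.774000 × 0.959152 × 0.821000 = 0.5589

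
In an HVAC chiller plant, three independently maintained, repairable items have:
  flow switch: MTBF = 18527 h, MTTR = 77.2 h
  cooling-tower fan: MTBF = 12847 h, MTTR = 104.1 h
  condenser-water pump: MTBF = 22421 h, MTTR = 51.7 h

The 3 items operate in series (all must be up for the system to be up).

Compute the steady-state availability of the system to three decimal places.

0.986

A(flow switch) = MTBF/(MTBF+MTTR) = 18527/(18527+77.2) = 0.995850
A(cooling-tower fan) = MTBF/(MTBF+MTTR) = 12847/(12847+104.1) = 0.991962
A(condenser-water pump) = MTBF/(MTBF+MTTR) = 22421/(22421+51.7) = 0.997699
Series availability: 0.995850 × 0.991962 × 0.997699 = 0.986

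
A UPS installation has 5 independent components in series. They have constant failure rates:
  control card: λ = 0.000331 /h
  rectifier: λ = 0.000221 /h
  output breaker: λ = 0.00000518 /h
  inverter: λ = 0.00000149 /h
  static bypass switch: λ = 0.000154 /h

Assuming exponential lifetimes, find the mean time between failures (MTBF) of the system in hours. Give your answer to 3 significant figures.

1400

Series of exponential components: λ_sys = Σ λ_i
λ_sys = 0.000331 + 0.000221 + 0.00000518 + 0.00000149 + 0.000154 = 7.1267e-04 /h
MTBF = 1 / λ_sys = 1400 h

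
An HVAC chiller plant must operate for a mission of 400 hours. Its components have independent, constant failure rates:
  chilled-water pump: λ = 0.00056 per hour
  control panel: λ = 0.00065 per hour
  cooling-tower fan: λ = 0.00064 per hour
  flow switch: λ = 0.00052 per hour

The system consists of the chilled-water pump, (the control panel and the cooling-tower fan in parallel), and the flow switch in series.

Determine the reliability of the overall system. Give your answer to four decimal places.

0.6156

R(chilled-water pump) = exp(−0.00056 × 400) = 0.799315
R(control panel) = exp(−0.00065 × 400) = 0.771052
R(cooling-tower fan) = exp(−0.00064 × 400) = 0.774142
R(flow switch) = exp(−0.00052 × 400) = 0.812207
Parallel (control panel and cooling-tower fan): 1 − (1 − 0.771052)(1 − 0.774142) = 0.948290
Series (chilled-water pump, [0.948290], and flow switch): 0.799315 × 0.948290 × 0.812207 = 0.6156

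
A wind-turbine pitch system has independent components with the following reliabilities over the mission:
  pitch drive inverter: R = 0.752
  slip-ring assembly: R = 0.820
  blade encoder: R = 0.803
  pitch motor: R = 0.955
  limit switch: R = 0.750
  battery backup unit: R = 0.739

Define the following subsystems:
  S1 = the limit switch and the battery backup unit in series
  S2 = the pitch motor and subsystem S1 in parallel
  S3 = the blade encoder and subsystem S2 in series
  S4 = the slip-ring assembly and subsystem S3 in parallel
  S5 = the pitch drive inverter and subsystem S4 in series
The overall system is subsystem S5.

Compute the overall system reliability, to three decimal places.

Series (limit switch and battery backup unit): 0.75000 × 0.73900 = 0.55425
Parallel (pitch motor and [0.55425]): 1 − (1 − 0.95500)(1 − 0.55425) = 0.97994
Series (blade encoder and [0.97994]): 0.80300 × 0.97994 = 0.78689
Parallel (slip-ring assembly and [0.78689]): 1 − (1 − 0.82000)(1 − 0.78689) = 0.96164
Series (pitch drive inverter and [0.96164]): 0.75200 × 0.96164 = 0.723

0.723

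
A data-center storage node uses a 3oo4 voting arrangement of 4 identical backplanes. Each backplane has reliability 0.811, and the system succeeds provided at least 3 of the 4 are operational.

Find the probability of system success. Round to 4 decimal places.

R = Σ_{i=3}^{4} C(4,i) p^i (1−p)^{4−i} with p = 0.811
C(4,3)·0.811^3·0.189^1 = 0.403259
C(4,4)·0.811^4·0.189^0 = 0.432597
Sum = 0.8359

0.8359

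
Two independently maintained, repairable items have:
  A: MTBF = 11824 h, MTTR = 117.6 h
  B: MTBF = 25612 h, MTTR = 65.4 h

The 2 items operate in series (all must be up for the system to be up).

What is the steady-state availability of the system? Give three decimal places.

0.988

A(A) = MTBF/(MTBF+MTTR) = 11824/(11824+117.6) = 0.990152
A(B) = MTBF/(MTBF+MTTR) = 25612/(25612+65.4) = 0.997453
Series availability: 0.990152 × 0.997453 = 0.988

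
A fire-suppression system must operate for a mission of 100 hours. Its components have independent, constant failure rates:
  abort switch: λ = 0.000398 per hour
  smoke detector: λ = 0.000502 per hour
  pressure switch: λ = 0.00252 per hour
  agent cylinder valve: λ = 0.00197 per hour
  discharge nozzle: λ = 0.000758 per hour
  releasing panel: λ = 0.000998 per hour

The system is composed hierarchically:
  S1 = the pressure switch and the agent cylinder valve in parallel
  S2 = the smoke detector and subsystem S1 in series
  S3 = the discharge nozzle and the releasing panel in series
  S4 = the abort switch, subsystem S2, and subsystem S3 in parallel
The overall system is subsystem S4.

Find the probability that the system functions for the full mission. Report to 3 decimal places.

0.999

R(abort switch) = exp(−0.000398 × 100) = 0.96098
R(smoke detector) = exp(−0.000502 × 100) = 0.95104
R(pressure switch) = exp(−0.00252 × 100) = 0.77724
R(agent cylinder valve) = exp(−0.00197 × 100) = 0.82119
R(discharge nozzle) = exp(−0.000758 × 100) = 0.92700
R(releasing panel) = exp(−0.000998 × 100) = 0.90502
Parallel (pressure switch and agent cylinder valve): 1 − (1 − 0.77724)(1 − 0.82119) = 0.96017
Series (smoke detector and [0.96017]): 0.95104 × 0.96017 = 0.91316
Series (discharge nozzle and releasing panel): 0.92700 × 0.90502 = 0.83895
Parallel (abort switch, [0.91316], and [0.83895]): 1 − (1 − 0.96098)(1 − 0.91316)(1 − 0.83895) = 0.999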